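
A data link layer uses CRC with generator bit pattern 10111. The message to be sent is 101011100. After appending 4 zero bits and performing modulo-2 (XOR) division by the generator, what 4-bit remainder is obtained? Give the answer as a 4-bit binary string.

1110

Append 4 zeros: 1010111000000. Divide by 10111 (XOR where the leading bit is 1):
  pos 0: 10101 XOR 10111 = 00010
  pos 3: 10110 XOR 10111 = 00001
  pos 7: 10000 XOR 10111 = 00111
Remainder (last 4 bits) = 1110. This is the CRC / FCS.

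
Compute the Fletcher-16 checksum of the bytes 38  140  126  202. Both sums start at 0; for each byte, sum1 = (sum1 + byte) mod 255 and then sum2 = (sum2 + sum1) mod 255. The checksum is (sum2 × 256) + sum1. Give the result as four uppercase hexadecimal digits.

Running sums (mod 255):
  after byte 0 (38): sum1=38, sum2=38
  after byte 1 (140): sum1=178, sum2=216
  after byte 2 (126): sum1=49, sum2=10
  after byte 3 (202): sum1=251, sum2=6
Checksum = sum2·256 + sum1 = 6·256 + 251 = 1787 = 0x06FB.

06FB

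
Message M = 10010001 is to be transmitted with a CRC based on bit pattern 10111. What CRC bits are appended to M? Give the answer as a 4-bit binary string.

0010

Append 4 zeros: 100100010000. Divide by 10111 (XOR where the leading bit is 1):
  pos 0: 10010 XOR 10111 = 00101
  pos 2: 10100 XOR 10111 = 00011
  pos 5: 11100 XOR 10111 = 01011
  pos 6: 10110 XOR 10111 = 00001
Remainder (last 4 bits) = 0010. This is the CRC / FCS.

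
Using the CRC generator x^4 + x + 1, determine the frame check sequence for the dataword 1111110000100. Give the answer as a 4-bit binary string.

Append 4 zeros: 11111100001000000. Divide by 10011 (XOR where the leading bit is 1):
  pos 0: 11111 XOR 10011 = 01100
  pos 1: 11001 XOR 10011 = 01010
  pos 2: 10100 XOR 10011 = 00111
  pos 4: 11100 XOR 10011 = 01111
  pos 5: 11110 XOR 10011 = 01101
  pos 6: 11011 XOR 10011 = 01000
  pos 7: 10000 XOR 10011 = 00011
  pos 10: 11000 XOR 10011 = 01011
  pos 11: 10110 XOR 10011 = 00101
Remainder (last 4 bits) = 1010. This is the CRC / FCS.

1010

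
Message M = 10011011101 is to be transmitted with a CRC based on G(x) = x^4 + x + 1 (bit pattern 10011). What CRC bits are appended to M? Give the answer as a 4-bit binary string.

Append 4 zeros: 100110111010000. Divide by 10011 (XOR where the leading bit is 1):
  pos 0: 10011 XOR 10011 = 00000
  pos 6: 11101 XOR 10011 = 01110
  pos 7: 11100 XOR 10011 = 01111
  pos 8: 11110 XOR 10011 = 01101
  pos 9: 11010 XOR 10011 = 01001
  pos 10: 10010 XOR 10011 = 00001
Remainder (last 4 bits) = 0001. This is the CRC / FCS.

0001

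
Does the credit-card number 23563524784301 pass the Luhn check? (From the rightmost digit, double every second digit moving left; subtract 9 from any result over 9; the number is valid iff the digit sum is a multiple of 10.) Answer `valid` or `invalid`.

From the right, keep odd positions and double even positions (subtract 9 from any doubled value over 9):
  doubled (positions 2,4,...): 0 8 5 4 6 1 4 → sum 28
  kept (positions 1,3,...): 1 3 8 4 5 6 3 → sum 30
Total = 58.
58 mod 10 = 8, so the number is invalid.

invalid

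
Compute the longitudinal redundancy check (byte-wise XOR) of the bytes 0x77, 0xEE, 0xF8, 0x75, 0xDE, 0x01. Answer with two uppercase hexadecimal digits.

CB

XOR the bytes together:
  start with 0x77
  0x77 ⊕ 0xEE = 0x99
  0x99 ⊕ 0xF8 = 0x61
  0x61 ⊕ 0x75 = 0x14
  0x14 ⊕ 0xDE = 0xCA
  0xCA ⊕ 0x01 = 0xCB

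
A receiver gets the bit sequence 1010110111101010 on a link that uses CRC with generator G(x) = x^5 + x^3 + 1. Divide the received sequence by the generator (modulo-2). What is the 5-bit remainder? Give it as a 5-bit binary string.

01001

Modulo-2 division of 1010110111101010 by 101001:
  pos 0: 101011 XOR 101001 = 000010
  pos 4: 100111 XOR 101001 = 001110
  pos 6: 111010 XOR 101001 = 010011
  pos 7: 100111 XOR 101001 = 001110
  pos 9: 111001 XOR 101001 = 010000
  pos 10: 100000 XOR 101001 = 001001
Remainder = 01001 (nonzero — an error is detected).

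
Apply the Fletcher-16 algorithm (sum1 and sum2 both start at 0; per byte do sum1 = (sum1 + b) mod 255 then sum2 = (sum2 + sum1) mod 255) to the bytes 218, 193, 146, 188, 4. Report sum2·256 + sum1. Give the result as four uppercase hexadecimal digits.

Running sums (mod 255):
  after byte 0 (218): sum1=218, sum2=218
  after byte 1 (193): sum1=156, sum2=119
  after byte 2 (146): sum1=47, sum2=166
  after byte 3 (188): sum1=235, sum2=146
  after byte 4 (4): sum1=239, sum2=130
Checksum = sum2·256 + sum1 = 130·256 + 239 = 33519 = 0x82EF.

82EF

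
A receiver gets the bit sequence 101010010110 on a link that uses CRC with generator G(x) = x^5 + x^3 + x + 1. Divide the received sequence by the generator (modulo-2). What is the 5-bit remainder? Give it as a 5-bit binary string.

00000

Modulo-2 division of 101010010110 by 101011:
  pos 0: 101010 XOR 101011 = 000001
  pos 5: 101011 XOR 101011 = 000000
Remainder = 00000 (zero — the frame passes the CRC check).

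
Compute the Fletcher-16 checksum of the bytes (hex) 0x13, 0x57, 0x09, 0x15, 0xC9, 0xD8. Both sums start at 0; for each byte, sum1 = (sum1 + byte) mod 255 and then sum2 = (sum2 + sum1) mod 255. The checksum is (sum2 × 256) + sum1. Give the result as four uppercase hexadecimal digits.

Running sums (mod 255):
  after byte 0 (0x13): sum1=19, sum2=19
  after byte 1 (0x57): sum1=106, sum2=125
  after byte 2 (0x09): sum1=115, sum2=240
  after byte 3 (0x15): sum1=136, sum2=121
  after byte 4 (0xC9): sum1=82, sum2=203
  after byte 5 (0xD8): sum1=43, sum2=246
Checksum = sum2·256 + sum1 = 246·256 + 43 = 63019 = 0xF62B.

F62B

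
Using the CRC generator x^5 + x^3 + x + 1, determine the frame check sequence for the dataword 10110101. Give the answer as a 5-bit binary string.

11001

Append 5 zeros: 1011010100000. Divide by 101011 (XOR where the leading bit is 1):
  pos 0: 101101 XOR 101011 = 000110
  pos 3: 110010 XOR 101011 = 011001
  pos 4: 110010 XOR 101011 = 011001
  pos 5: 110010 XOR 101011 = 011001
  pos 6: 110010 XOR 101011 = 011001
  pos 7: 110010 XOR 101011 = 011001
Remainder (last 5 bits) = 11001. This is the CRC / FCS.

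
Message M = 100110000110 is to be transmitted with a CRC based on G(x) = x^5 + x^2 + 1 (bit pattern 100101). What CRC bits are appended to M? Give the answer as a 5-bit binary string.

10111

Append 5 zeros: 10011000011000000. Divide by 100101 (XOR where the leading bit is 1):
  pos 0: 100110 XOR 100101 = 000011
  pos 4: 110001 XOR 100101 = 010100
  pos 5: 101001 XOR 100101 = 001100
  pos 7: 110000 XOR 100101 = 010101
  pos 8: 101010 XOR 100101 = 001111
  pos 10: 111100 XOR 100101 = 011001
  pos 11: 110010 XOR 100101 = 010111
Remainder (last 5 bits) = 10111. This is the CRC / FCS.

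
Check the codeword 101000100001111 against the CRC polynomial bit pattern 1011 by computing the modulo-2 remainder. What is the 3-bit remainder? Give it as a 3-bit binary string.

000

Modulo-2 division of 101000100001111 by 1011:
  pos 0: 1010 XOR 1011 = 0001
  pos 3: 1001 XOR 1011 = 0010
  pos 5: 1000 XOR 1011 = 0011
  pos 7: 1100 XOR 1011 = 0111
  pos 8: 1111 XOR 1011 = 0100
  pos 9: 1001 XOR 1011 = 0010
  pos 11: 1011 XOR 1011 = 0000
Remainder = 000 (zero — the frame passes the CRC check).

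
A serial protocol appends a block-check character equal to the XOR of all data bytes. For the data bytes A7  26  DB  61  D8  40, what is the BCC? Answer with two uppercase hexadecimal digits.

A3

XOR the bytes together:
  start with 0xA7
  0xA7 ⊕ 0x26 = 0x81
  0x81 ⊕ 0xDB = 0x5A
  0x5A ⊕ 0x61 = 0x3B
  0x3B ⊕ 0xD8 = 0xE3
  0xE3 ⊕ 0x40 = 0xA3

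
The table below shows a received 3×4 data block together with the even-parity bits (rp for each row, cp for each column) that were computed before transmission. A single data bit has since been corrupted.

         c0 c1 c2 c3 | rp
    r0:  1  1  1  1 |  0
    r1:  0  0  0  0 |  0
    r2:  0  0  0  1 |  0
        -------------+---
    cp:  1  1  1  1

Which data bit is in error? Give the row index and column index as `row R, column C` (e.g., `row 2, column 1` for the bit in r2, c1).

Recompute each row's even parity and compare to rp:
  r0: data parity 0, sent rp 0 → ok
  r1: data parity 0, sent rp 0 → ok
  r2: data parity 1, sent rp 0 → mismatch
Recompute each column's even parity and compare to cp:
  c0: data parity 1, sent cp 1 → ok
  c1: data parity 1, sent cp 1 → ok
  c2: data parity 1, sent cp 1 → ok
  c3: data parity 0, sent cp 1 → mismatch
Exactly one row (r2) and one column (c3) fail → the flipped bit is at their intersection.

row 2, column 3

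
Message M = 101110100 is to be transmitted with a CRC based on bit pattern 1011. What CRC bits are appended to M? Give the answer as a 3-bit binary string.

Append 3 zeros: 101110100000. Divide by 1011 (XOR where the leading bit is 1):
  pos 0: 1011 XOR 1011 = 0000
  pos 4: 1010 XOR 1011 = 0001
  pos 7: 1000 XOR 1011 = 0011
Remainder (last 3 bits) = 110. This is the CRC / FCS.

110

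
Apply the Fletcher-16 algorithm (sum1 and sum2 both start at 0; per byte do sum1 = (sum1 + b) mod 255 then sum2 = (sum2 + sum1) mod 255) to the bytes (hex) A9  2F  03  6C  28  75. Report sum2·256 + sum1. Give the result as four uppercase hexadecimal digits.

FCE5

Running sums (mod 255):
  after byte 0 (A9): sum1=169, sum2=169
  after byte 1 (2F): sum1=216, sum2=130
  after byte 2 (03): sum1=219, sum2=94
  after byte 3 (6C): sum1=72, sum2=166
  after byte 4 (28): sum1=112, sum2=23
  after byte 5 (75): sum1=229, sum2=252
Checksum = sum2·256 + sum1 = 252·256 + 229 = 64741 = 0xFCE5.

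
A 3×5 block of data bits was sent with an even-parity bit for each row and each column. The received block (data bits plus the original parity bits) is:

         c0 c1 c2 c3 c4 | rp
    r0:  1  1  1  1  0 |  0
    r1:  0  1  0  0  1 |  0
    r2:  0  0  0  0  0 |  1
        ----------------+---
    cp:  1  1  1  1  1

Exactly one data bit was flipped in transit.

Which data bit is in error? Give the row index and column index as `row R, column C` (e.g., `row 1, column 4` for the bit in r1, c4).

row 2, column 1

Recompute each row's even parity and compare to rp:
  r0: data parity 0, sent rp 0 → ok
  r1: data parity 0, sent rp 0 → ok
  r2: data parity 0, sent rp 1 → mismatch
Recompute each column's even parity and compare to cp:
  c0: data parity 1, sent cp 1 → ok
  c1: data parity 0, sent cp 1 → mismatch
  c2: data parity 1, sent cp 1 → ok
  c3: data parity 1, sent cp 1 → ok
  c4: data parity 1, sent cp 1 → ok
Exactly one row (r2) and one column (c1) fail → the flipped bit is at their intersection.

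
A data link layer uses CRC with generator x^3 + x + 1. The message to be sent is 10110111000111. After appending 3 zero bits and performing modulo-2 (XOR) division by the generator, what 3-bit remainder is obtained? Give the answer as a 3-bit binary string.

Append 3 zeros: 10110111000111000. Divide by 1011 (XOR where the leading bit is 1):
  pos 0: 1011 XOR 1011 = 0000
  pos 5: 1110 XOR 1011 = 0101
  pos 6: 1010 XOR 1011 = 0001
  pos 9: 1011 XOR 1011 = 0000
  pos 13: 1000 XOR 1011 = 0011
Remainder (last 3 bits) = 011. This is the CRC / FCS.

011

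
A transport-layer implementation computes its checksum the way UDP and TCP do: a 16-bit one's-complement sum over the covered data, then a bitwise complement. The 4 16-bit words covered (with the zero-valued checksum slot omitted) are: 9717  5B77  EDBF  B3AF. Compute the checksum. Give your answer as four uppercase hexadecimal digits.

6C01

One's-complement addition (fold any carry out of bit 15 back into bit 0):
  0x9717 + 0x5B77 = 0x0F28E
  0xF28E + 0xEDBF = 0x1E04D → wrap carry → 0xE04E
  0xE04E + 0xB3AF = 0x193FD → wrap carry → 0x93FE
One's-complement sum = 0x93FE.
Checksum = ~0x93FE & 0xFFFF = 0x6C01.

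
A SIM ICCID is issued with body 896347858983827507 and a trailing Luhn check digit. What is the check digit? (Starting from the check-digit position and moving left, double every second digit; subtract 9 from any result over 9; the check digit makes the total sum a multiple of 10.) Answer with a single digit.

7

Partial digits right→left: 7 0 5 7 2 8 3 8 9 8 5 8 7 4 3 6 9 8
Double every second digit counting from the check-digit position (so the 1st, 3rd, 5th, ... of the partial from the right).
  doubled (with −9 where >9): 5 1 4 6 9 1 5 6 9 → sum 46
  kept as-is: 0 7 8 8 8 8 4 6 8 → sum 57
Total = 46 + 57 = 103.
Check digit = (10 − (103 mod 10)) mod 10 = 7.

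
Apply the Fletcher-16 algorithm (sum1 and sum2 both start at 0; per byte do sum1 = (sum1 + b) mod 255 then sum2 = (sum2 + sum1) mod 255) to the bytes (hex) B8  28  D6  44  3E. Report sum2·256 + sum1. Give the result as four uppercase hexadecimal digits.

873A

Running sums (mod 255):
  after byte 0 (B8): sum1=184, sum2=184
  after byte 1 (28): sum1=224, sum2=153
  after byte 2 (D6): sum1=183, sum2=81
  after byte 3 (44): sum1=251, sum2=77
  after byte 4 (3E): sum1=58, sum2=135
Checksum = sum2·256 + sum1 = 135·256 + 58 = 34618 = 0x873A.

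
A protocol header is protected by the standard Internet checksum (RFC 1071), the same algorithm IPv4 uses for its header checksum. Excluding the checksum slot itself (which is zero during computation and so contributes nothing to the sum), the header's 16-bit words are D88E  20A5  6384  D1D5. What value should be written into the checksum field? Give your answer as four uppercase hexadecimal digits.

D171

One's-complement addition (fold any carry out of bit 15 back into bit 0):
  0xD88E + 0x20A5 = 0x0F933
  0xF933 + 0x6384 = 0x15CB7 → wrap carry → 0x5CB8
  0x5CB8 + 0xD1D5 = 0x12E8D → wrap carry → 0x2E8E
One's-complement sum = 0x2E8E.
Checksum = ~0x2E8E & 0xFFFF = 0xD171.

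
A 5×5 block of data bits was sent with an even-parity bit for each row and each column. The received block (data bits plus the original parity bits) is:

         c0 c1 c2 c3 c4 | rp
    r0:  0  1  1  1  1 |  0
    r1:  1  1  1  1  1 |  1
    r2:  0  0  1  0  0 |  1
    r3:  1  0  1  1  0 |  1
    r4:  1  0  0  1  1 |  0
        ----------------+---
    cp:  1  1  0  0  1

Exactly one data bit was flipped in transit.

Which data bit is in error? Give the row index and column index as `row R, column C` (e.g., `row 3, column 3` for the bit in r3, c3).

Recompute each row's even parity and compare to rp:
  r0: data parity 0, sent rp 0 → ok
  r1: data parity 1, sent rp 1 → ok
  r2: data parity 1, sent rp 1 → ok
  r3: data parity 1, sent rp 1 → ok
  r4: data parity 1, sent rp 0 → mismatch
Recompute each column's even parity and compare to cp:
  c0: data parity 1, sent cp 1 → ok
  c1: data parity 0, sent cp 1 → mismatch
  c2: data parity 0, sent cp 0 → ok
  c3: data parity 0, sent cp 0 → ok
  c4: data parity 1, sent cp 1 → ok
Exactly one row (r4) and one column (c1) fail → the flipped bit is at their intersection.

row 4, column 1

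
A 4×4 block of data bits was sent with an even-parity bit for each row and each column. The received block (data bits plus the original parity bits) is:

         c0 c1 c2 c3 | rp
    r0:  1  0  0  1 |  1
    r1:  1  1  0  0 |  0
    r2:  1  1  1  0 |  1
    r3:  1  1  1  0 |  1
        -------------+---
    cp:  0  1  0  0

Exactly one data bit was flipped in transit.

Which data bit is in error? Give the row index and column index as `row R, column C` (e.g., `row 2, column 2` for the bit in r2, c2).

Recompute each row's even parity and compare to rp:
  r0: data parity 0, sent rp 1 → mismatch
  r1: data parity 0, sent rp 0 → ok
  r2: data parity 1, sent rp 1 → ok
  r3: data parity 1, sent rp 1 → ok
Recompute each column's even parity and compare to cp:
  c0: data parity 0, sent cp 0 → ok
  c1: data parity 1, sent cp 1 → ok
  c2: data parity 0, sent cp 0 → ok
  c3: data parity 1, sent cp 0 → mismatch
Exactly one row (r0) and one column (c3) fail → the flipped bit is at their intersection.

row 0, column 3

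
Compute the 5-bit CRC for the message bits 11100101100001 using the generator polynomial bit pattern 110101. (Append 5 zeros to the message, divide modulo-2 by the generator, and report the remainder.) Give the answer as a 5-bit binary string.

Append 5 zeros: 1110010110000100000. Divide by 110101 (XOR where the leading bit is 1):
  pos 0: 111001 XOR 110101 = 001100
  pos 2: 110001 XOR 110101 = 000100
  pos 5: 100100 XOR 110101 = 010001
  pos 6: 100010 XOR 110101 = 010111
  pos 7: 101110 XOR 110101 = 011011
  pos 8: 110111 XOR 110101 = 000010
  pos 12: 100000 XOR 110101 = 010101
  pos 13: 101010 XOR 110101 = 011111
Remainder (last 5 bits) = 11111. This is the CRC / FCS.

11111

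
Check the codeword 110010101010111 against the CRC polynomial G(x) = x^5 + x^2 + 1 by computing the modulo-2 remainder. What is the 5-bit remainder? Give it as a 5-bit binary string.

00000

Modulo-2 division of 110010101010111 by 100101:
  pos 0: 110010 XOR 100101 = 010111
  pos 1: 101111 XOR 100101 = 001010
  pos 3: 101001 XOR 100101 = 001100
  pos 5: 110001 XOR 100101 = 010100
  pos 6: 101000 XOR 100101 = 001101
  pos 8: 110111 XOR 100101 = 010010
  pos 9: 100101 XOR 100101 = 000000
Remainder = 00000 (zero — the frame passes the CRC check).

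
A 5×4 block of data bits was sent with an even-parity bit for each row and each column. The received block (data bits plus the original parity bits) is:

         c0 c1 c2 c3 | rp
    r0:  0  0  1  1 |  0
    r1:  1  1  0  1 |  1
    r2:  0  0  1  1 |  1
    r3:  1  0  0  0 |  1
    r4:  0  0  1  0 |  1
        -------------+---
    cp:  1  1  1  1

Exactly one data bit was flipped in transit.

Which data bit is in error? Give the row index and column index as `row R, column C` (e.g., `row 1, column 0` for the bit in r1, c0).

row 2, column 0

Recompute each row's even parity and compare to rp:
  r0: data parity 0, sent rp 0 → ok
  r1: data parity 1, sent rp 1 → ok
  r2: data parity 0, sent rp 1 → mismatch
  r3: data parity 1, sent rp 1 → ok
  r4: data parity 1, sent rp 1 → ok
Recompute each column's even parity and compare to cp:
  c0: data parity 0, sent cp 1 → mismatch
  c1: data parity 1, sent cp 1 → ok
  c2: data parity 1, sent cp 1 → ok
  c3: data parity 1, sent cp 1 → ok
Exactly one row (r2) and one column (c0) fail → the flipped bit is at their intersection.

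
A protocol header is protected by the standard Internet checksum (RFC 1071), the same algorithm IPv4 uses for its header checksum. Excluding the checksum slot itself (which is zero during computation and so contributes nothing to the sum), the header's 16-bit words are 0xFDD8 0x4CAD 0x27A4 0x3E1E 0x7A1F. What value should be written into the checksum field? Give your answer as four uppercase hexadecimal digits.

One's-complement addition (fold any carry out of bit 15 back into bit 0):
  0xFDD8 + 0x4CAD = 0x14A85 → wrap carry → 0x4A86
  0x4A86 + 0x27A4 = 0x0722A
  0x722A + 0x3E1E = 0x0B048
  0xB048 + 0x7A1F = 0x12A67 → wrap carry → 0x2A68
One's-complement sum = 0x2A68.
Checksum = ~0x2A68 & 0xFFFF = 0xD597.

D597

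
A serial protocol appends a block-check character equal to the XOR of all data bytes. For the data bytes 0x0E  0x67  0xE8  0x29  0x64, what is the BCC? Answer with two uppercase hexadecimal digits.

CC

XOR the bytes together:
  start with 0x0E
  0x0E ⊕ 0x67 = 0x69
  0x69 ⊕ 0xE8 = 0x81
  0x81 ⊕ 0x29 = 0xA8
  0xA8 ⊕ 0x64 = 0xCC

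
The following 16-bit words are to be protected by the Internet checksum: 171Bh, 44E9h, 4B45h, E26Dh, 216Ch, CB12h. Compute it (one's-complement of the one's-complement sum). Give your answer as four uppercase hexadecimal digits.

89C9

One's-complement addition (fold any carry out of bit 15 back into bit 0):
  0x171B + 0x44E9 = 0x05C04
  0x5C04 + 0x4B45 = 0x0A749
  0xA749 + 0xE26D = 0x189B6 → wrap carry → 0x89B7
  0x89B7 + 0x216C = 0x0AB23
  0xAB23 + 0xCB12 = 0x17635 → wrap carry → 0x7636
One's-complement sum = 0x7636.
Checksum = ~0x7636 & 0xFFFF = 0x89C9.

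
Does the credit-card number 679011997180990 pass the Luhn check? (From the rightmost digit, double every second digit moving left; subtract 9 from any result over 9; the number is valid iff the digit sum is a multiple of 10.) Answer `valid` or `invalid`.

invalid

From the right, keep odd positions and double even positions (subtract 9 from any doubled value over 9):
  doubled (positions 2,4,...): 9 0 2 9 2 0 5 → sum 27
  kept (positions 1,3,...): 0 9 8 7 9 1 9 6 → sum 49
Total = 76.
76 mod 10 = 6, so the number is invalid.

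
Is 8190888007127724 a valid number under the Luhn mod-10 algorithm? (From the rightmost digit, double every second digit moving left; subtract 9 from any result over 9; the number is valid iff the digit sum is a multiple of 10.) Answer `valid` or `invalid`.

valid

From the right, keep odd positions and double even positions (subtract 9 from any doubled value over 9):
  doubled (positions 2,4,...): 4 5 2 0 7 7 9 7 → sum 41
  kept (positions 1,3,...): 4 7 2 7 0 8 0 1 → sum 29
Total = 70.
70 mod 10 = 0, so the number is valid.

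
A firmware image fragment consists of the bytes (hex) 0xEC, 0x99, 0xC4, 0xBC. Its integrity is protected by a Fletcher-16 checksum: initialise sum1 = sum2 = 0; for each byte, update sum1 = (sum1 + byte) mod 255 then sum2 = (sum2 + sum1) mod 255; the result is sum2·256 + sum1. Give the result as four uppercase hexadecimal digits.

C608

Running sums (mod 255):
  after byte 0 (0xEC): sum1=236, sum2=236
  after byte 1 (0x99): sum1=134, sum2=115
  after byte 2 (0xC4): sum1=75, sum2=190
  after byte 3 (0xBC): sum1=8, sum2=198
Checksum = sum2·256 + sum1 = 198·256 + 8 = 50696 = 0xC608.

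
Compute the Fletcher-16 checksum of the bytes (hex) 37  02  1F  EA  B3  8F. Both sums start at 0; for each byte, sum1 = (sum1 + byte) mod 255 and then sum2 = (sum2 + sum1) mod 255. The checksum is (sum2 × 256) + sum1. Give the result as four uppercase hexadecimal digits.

Running sums (mod 255):
  after byte 0 (37): sum1=55, sum2=55
  after byte 1 (02): sum1=57, sum2=112
  after byte 2 (1F): sum1=88, sum2=200
  after byte 3 (EA): sum1=67, sum2=12
  after byte 4 (B3): sum1=246, sum2=3
  after byte 5 (8F): sum1=134, sum2=137
Checksum = sum2·256 + sum1 = 137·256 + 134 = 35206 = 0x8986.

8986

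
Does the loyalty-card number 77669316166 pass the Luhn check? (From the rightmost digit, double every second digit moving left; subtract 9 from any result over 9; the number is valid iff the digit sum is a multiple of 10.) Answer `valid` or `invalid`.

From the right, keep odd positions and double even positions (subtract 9 from any doubled value over 9):
  doubled (positions 2,4,...): 3 3 6 3 5 → sum 20
  kept (positions 1,3,...): 6 1 1 9 6 7 → sum 30
Total = 50.
50 mod 10 = 0, so the number is valid.

valid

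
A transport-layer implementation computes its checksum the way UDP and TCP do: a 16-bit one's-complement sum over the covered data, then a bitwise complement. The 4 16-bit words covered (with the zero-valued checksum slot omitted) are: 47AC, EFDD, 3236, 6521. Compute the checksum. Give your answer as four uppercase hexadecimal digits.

One's-complement addition (fold any carry out of bit 15 back into bit 0):
  0x47AC + 0xEFDD = 0x13789 → wrap carry → 0x378A
  0x378A + 0x3236 = 0x069C0
  0x69C0 + 0x6521 = 0x0CEE1
One's-complement sum = 0xCEE1.
Checksum = ~0xCEE1 & 0xFFFF = 0x311E.

311E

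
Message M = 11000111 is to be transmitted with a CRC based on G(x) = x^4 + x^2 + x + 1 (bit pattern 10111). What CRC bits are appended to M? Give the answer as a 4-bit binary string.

1101

Append 4 zeros: 110001110000. Divide by 10111 (XOR where the leading bit is 1):
  pos 0: 11000 XOR 10111 = 01111
  pos 1: 11111 XOR 10111 = 01000
  pos 2: 10001 XOR 10111 = 00110
  pos 4: 11010 XOR 10111 = 01101
  pos 5: 11010 XOR 10111 = 01101
  pos 6: 11010 XOR 10111 = 01101
  pos 7: 11010 XOR 10111 = 01101
Remainder (last 4 bits) = 1101. This is the CRC / FCS.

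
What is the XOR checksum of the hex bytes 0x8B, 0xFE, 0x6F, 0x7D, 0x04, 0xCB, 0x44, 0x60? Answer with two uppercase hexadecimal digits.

8C

XOR the bytes together:
  start with 0x8B
  0x8B ⊕ 0xFE = 0x75
  0x75 ⊕ 0x6F = 0x1A
  0x1A ⊕ 0x7D = 0x67
  0x67 ⊕ 0x04 = 0x63
  0x63 ⊕ 0xCB = 0xA8
  0xA8 ⊕ 0x44 = 0xEC
  0xEC ⊕ 0x60 = 0x8C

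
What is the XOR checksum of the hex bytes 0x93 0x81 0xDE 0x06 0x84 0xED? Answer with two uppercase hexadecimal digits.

XOR the bytes together:
  start with 0x93
  0x93 ⊕ 0x81 = 0x12
  0x12 ⊕ 0xDE = 0xCC
  0xCC ⊕ 0x06 = 0xCA
  0xCA ⊕ 0x84 = 0x4E
  0x4E ⊕ 0xED = 0xA3

A3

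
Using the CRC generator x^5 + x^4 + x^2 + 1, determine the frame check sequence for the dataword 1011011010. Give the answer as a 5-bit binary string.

Append 5 zeros: 101101101000000. Divide by 110101 (XOR where the leading bit is 1):
  pos 0: 101101 XOR 110101 = 011000
  pos 1: 110001 XOR 110101 = 000100
  pos 4: 100010 XOR 110101 = 010111
  pos 5: 101110 XOR 110101 = 011011
  pos 6: 110110 XOR 110101 = 000011
Remainder (last 5 bits) = 11000. This is the CRC / FCS.

11000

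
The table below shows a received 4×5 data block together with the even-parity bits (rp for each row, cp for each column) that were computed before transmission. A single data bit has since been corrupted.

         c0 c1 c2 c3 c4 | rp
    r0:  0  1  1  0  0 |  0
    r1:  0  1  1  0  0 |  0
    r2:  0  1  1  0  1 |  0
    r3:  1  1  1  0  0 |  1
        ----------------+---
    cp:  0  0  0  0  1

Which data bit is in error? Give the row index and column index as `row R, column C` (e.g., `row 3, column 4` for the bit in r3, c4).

Recompute each row's even parity and compare to rp:
  r0: data parity 0, sent rp 0 → ok
  r1: data parity 0, sent rp 0 → ok
  r2: data parity 1, sent rp 0 → mismatch
  r3: data parity 1, sent rp 1 → ok
Recompute each column's even parity and compare to cp:
  c0: data parity 1, sent cp 0 → mismatch
  c1: data parity 0, sent cp 0 → ok
  c2: data parity 0, sent cp 0 → ok
  c3: data parity 0, sent cp 0 → ok
  c4: data parity 1, sent cp 1 → ok
Exactly one row (r2) and one column (c0) fail → the flipped bit is at their intersection.

row 2, column 0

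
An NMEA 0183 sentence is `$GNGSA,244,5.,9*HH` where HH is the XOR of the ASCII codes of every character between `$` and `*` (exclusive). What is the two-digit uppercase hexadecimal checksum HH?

XOR the ASCII codes of the payload characters:
  'G' = 0x47 → acc = 0x47
  'N' = 0x4E → acc = 0x09
  'G' = 0x47 → acc = 0x4E
  'S' = 0x53 → acc = 0x1D
  'A' = 0x41 → acc = 0x5C
  ',' = 0x2C → acc = 0x70
  '2' = 0x32 → acc = 0x42
  '4' = 0x34 → acc = 0x76
  '4' = 0x34 → acc = 0x42
  ',' = 0x2C → acc = 0x6E
  '5' = 0x35 → acc = 0x5B
  '.' = 0x2E → acc = 0x75
  ',' = 0x2C → acc = 0x59
  '9' = 0x39 → acc = 0x60
Checksum = 0x60.

60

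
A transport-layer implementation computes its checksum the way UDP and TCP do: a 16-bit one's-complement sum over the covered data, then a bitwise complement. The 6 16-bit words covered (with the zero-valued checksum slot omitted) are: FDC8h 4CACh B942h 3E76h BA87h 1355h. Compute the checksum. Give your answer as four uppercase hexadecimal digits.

One's-complement addition (fold any carry out of bit 15 back into bit 0):
  0xFDC8 + 0x4CAC = 0x14A74 → wrap carry → 0x4A75
  0x4A75 + 0xB942 = 0x103B7 → wrap carry → 0x03B8
  0x03B8 + 0x3E76 = 0x0422E
  0x422E + 0xBA87 = 0x0FCB5
  0xFCB5 + 0x1355 = 0x1100A → wrap carry → 0x100B
One's-complement sum = 0x100B.
Checksum = ~0x100B & 0xFFFF = 0xEFF4.

EFF4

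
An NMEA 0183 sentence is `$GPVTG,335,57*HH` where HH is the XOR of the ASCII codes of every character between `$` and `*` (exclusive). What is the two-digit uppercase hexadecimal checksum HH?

XOR the ASCII codes of the payload characters:
  'G' = 0x47 → acc = 0x47
  'P' = 0x50 → acc = 0x17
  'V' = 0x56 → acc = 0x41
  'T' = 0x54 → acc = 0x15
  'G' = 0x47 → acc = 0x52
  ',' = 0x2C → acc = 0x7E
  '3' = 0x33 → acc = 0x4D
  '3' = 0x33 → acc = 0x7E
  '5' = 0x35 → acc = 0x4B
  ',' = 0x2C → acc = 0x67
  '5' = 0x35 → acc = 0x52
  '7' = 0x37 → acc = 0x65
Checksum = 0x65.

65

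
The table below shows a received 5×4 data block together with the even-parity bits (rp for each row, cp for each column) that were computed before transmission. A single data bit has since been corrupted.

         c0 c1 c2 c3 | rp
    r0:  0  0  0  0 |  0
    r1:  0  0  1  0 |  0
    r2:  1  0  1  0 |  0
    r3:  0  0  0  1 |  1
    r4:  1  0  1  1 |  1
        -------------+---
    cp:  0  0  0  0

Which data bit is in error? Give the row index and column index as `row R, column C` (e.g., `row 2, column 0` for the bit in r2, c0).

row 1, column 2

Recompute each row's even parity and compare to rp:
  r0: data parity 0, sent rp 0 → ok
  r1: data parity 1, sent rp 0 → mismatch
  r2: data parity 0, sent rp 0 → ok
  r3: data parity 1, sent rp 1 → ok
  r4: data parity 1, sent rp 1 → ok
Recompute each column's even parity and compare to cp:
  c0: data parity 0, sent cp 0 → ok
  c1: data parity 0, sent cp 0 → ok
  c2: data parity 1, sent cp 0 → mismatch
  c3: data parity 0, sent cp 0 → ok
Exactly one row (r1) and one column (c2) fail → the flipped bit is at their intersection.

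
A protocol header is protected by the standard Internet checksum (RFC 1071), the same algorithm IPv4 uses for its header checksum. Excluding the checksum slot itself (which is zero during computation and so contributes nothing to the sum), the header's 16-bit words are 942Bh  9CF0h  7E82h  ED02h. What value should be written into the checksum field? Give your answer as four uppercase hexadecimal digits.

One's-complement addition (fold any carry out of bit 15 back into bit 0):
  0x942B + 0x9CF0 = 0x1311B → wrap carry → 0x311C
  0x311C + 0x7E82 = 0x0AF9E
  0xAF9E + 0xED02 = 0x19CA0 → wrap carry → 0x9CA1
One's-complement sum = 0x9CA1.
Checksum = ~0x9CA1 & 0xFFFF = 0x635E.

635E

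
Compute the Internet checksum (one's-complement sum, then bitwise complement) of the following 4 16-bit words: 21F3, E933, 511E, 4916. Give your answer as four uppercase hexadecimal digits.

One's-complement addition (fold any carry out of bit 15 back into bit 0):
  0x21F3 + 0xE933 = 0x10B26 → wrap carry → 0x0B27
  0x0B27 + 0x511E = 0x05C45
  0x5C45 + 0x4916 = 0x0A55B
One's-complement sum = 0xA55B.
Checksum = ~0xA55B & 0xFFFF = 0x5AA4.

5AA4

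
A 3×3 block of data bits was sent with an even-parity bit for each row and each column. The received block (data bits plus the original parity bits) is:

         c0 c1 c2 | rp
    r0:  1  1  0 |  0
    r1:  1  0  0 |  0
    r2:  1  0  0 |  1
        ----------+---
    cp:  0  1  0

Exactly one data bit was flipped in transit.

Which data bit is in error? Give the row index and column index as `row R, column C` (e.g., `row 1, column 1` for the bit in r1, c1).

row 1, column 0

Recompute each row's even parity and compare to rp:
  r0: data parity 0, sent rp 0 → ok
  r1: data parity 1, sent rp 0 → mismatch
  r2: data parity 1, sent rp 1 → ok
Recompute each column's even parity and compare to cp:
  c0: data parity 1, sent cp 0 → mismatch
  c1: data parity 1, sent cp 1 → ok
  c2: data parity 0, sent cp 0 → ok
Exactly one row (r1) and one column (c0) fail → the flipped bit is at their intersection.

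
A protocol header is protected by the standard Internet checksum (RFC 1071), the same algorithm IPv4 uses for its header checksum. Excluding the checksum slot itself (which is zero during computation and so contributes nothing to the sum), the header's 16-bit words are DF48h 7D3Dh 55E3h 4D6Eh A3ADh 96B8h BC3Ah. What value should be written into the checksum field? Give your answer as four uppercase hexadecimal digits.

One's-complement addition (fold any carry out of bit 15 back into bit 0):
  0xDF48 + 0x7D3D = 0x15C85 → wrap carry → 0x5C86
  0x5C86 + 0x55E3 = 0x0B269
  0xB269 + 0x4D6E = 0x0FFD7
  0xFFD7 + 0xA3AD = 0x1A384 → wrap carry → 0xA385
  0xA385 + 0x96B8 = 0x13A3D → wrap carry → 0x3A3E
  0x3A3E + 0xBC3A = 0x0F678
One's-complement sum = 0xF678.
Checksum = ~0xF678 & 0xFFFF = 0x0987.

0987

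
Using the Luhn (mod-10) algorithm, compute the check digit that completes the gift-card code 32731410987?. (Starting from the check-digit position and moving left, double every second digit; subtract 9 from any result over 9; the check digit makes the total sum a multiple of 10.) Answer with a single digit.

Partial digits right→left: 7 8 9 0 1 4 1 3 7 2 3
Double every second digit counting from the check-digit position (so the 1st, 3rd, 5th, ... of the partial from the right).
  doubled (with −9 where >9): 5 9 2 2 5 6 → sum 29
  kept as-is: 8 0 4 3 2 → sum 17
Total = 29 + 17 = 46.
Check digit = (10 − (46 mod 10)) mod 10 = 4.

4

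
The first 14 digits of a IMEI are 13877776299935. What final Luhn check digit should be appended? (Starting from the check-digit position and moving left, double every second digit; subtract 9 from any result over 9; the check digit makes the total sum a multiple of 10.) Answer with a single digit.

5

Partial digits right→left: 5 3 9 9 9 2 6 7 7 7 7 8 3 1
Double every second digit counting from the check-digit position (so the 1st, 3rd, 5th, ... of the partial from the right).
  doubled (with −9 where >9): 1 9 9 3 5 5 6 → sum 38
  kept as-is: 3 9 2 7 7 8 1 → sum 37
Total = 38 + 37 = 75.
Check digit = (10 − (75 mod 10)) mod 10 = 5.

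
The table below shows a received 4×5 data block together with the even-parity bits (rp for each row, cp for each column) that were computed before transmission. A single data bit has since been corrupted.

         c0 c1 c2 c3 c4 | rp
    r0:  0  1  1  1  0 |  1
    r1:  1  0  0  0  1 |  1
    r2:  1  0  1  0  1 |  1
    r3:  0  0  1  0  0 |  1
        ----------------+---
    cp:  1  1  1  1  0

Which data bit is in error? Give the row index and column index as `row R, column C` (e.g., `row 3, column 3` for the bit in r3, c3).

Recompute each row's even parity and compare to rp:
  r0: data parity 1, sent rp 1 → ok
  r1: data parity 0, sent rp 1 → mismatch
  r2: data parity 1, sent rp 1 → ok
  r3: data parity 1, sent rp 1 → ok
Recompute each column's even parity and compare to cp:
  c0: data parity 0, sent cp 1 → mismatch
  c1: data parity 1, sent cp 1 → ok
  c2: data parity 1, sent cp 1 → ok
  c3: data parity 1, sent cp 1 → ok
  c4: data parity 0, sent cp 0 → ok
Exactly one row (r1) and one column (c0) fail → the flipped bit is at their intersection.

row 1, column 0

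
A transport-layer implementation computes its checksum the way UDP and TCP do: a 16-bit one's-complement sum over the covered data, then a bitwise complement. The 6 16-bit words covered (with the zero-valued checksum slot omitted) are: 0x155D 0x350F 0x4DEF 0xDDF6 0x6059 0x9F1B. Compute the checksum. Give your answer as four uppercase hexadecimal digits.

8A38

One's-complement addition (fold any carry out of bit 15 back into bit 0):
  0x155D + 0x350F = 0x04A6C
  0x4A6C + 0x4DEF = 0x0985B
  0x985B + 0xDDF6 = 0x17651 → wrap carry → 0x7652
  0x7652 + 0x6059 = 0x0D6AB
  0xD6AB + 0x9F1B = 0x175C6 → wrap carry → 0x75C7
One's-complement sum = 0x75C7.
Checksum = ~0x75C7 & 0xFFFF = 0x8A38.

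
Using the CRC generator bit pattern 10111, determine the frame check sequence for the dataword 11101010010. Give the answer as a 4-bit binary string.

0000

Append 4 zeros: 111010100100000. Divide by 10111 (XOR where the leading bit is 1):
  pos 0: 11101 XOR 10111 = 01010
  pos 1: 10100 XOR 10111 = 00011
  pos 4: 11100 XOR 10111 = 01011
  pos 5: 10111 XOR 10111 = 00000
Remainder (last 4 bits) = 0000. This is the CRC / FCS.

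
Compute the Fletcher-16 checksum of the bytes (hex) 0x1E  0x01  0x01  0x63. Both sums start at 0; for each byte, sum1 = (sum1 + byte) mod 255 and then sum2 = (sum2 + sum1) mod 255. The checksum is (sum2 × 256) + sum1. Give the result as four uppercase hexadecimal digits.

E083

Running sums (mod 255):
  after byte 0 (0x1E): sum1=30, sum2=30
  after byte 1 (0x01): sum1=31, sum2=61
  after byte 2 (0x01): sum1=32, sum2=93
  after byte 3 (0x63): sum1=131, sum2=224
Checksum = sum2·256 + sum1 = 224·256 + 131 = 57475 = 0xE083.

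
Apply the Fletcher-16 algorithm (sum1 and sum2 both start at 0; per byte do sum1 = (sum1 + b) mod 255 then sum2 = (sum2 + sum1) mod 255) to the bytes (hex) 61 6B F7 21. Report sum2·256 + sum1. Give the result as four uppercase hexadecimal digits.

Running sums (mod 255):
  after byte 0 (61): sum1=97, sum2=97
  after byte 1 (6B): sum1=204, sum2=46
  after byte 2 (F7): sum1=196, sum2=242
  after byte 3 (21): sum1=229, sum2=216
Checksum = sum2·256 + sum1 = 216·256 + 229 = 55525 = 0xD8E5.

D8E5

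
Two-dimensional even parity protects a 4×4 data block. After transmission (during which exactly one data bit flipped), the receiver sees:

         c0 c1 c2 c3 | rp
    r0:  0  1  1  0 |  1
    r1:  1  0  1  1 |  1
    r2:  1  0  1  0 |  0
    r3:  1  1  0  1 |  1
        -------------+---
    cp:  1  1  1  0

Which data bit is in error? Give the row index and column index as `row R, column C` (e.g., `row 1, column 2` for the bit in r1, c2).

Recompute each row's even parity and compare to rp:
  r0: data parity 0, sent rp 1 → mismatch
  r1: data parity 1, sent rp 1 → ok
  r2: data parity 0, sent rp 0 → ok
  r3: data parity 1, sent rp 1 → ok
Recompute each column's even parity and compare to cp:
  c0: data parity 1, sent cp 1 → ok
  c1: data parity 0, sent cp 1 → mismatch
  c2: data parity 1, sent cp 1 → ok
  c3: data parity 0, sent cp 0 → ok
Exactly one row (r0) and one column (c1) fail → the flipped bit is at their intersection.

row 0, column 1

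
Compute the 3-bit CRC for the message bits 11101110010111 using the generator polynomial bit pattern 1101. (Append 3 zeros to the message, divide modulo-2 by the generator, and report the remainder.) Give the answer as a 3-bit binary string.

110

Append 3 zeros: 11101110010111000. Divide by 1101 (XOR where the leading bit is 1):
  pos 0: 1110 XOR 1101 = 0011
  pos 2: 1111 XOR 1101 = 0010
  pos 4: 1010 XOR 1101 = 0111
  pos 5: 1110 XOR 1101 = 0011
  pos 7: 1110 XOR 1101 = 0011
  pos 9: 1111 XOR 1101 = 0010
  pos 11: 1010 XOR 1101 = 0111
  pos 12: 1110 XOR 1101 = 0011
Remainder (last 3 bits) = 110. This is the CRC / FCS.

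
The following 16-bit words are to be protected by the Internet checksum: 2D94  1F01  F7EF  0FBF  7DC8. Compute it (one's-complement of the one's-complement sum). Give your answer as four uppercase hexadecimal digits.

2DF3

One's-complement addition (fold any carry out of bit 15 back into bit 0):
  0x2D94 + 0x1F01 = 0x04C95
  0x4C95 + 0xF7EF = 0x14484 → wrap carry → 0x4485
  0x4485 + 0x0FBF = 0x05444
  0x5444 + 0x7DC8 = 0x0D20C
One's-complement sum = 0xD20C.
Checksum = ~0xD20C & 0xFFFF = 0x2DF3.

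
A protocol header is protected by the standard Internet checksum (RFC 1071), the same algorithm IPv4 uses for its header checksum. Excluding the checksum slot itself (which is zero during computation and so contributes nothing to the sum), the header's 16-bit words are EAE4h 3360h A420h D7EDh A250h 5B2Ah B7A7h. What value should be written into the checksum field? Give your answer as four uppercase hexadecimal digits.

One's-complement addition (fold any carry out of bit 15 back into bit 0):
  0xEAE4 + 0x3360 = 0x11E44 → wrap carry → 0x1E45
  0x1E45 + 0xA420 = 0x0C265
  0xC265 + 0xD7ED = 0x19A52 → wrap carry → 0x9A53
  0x9A53 + 0xA250 = 0x13CA3 → wrap carry → 0x3CA4
  0x3CA4 + 0x5B2A = 0x097CE
  0x97CE + 0xB7A7 = 0x14F75 → wrap carry → 0x4F76
One's-complement sum = 0x4F76.
Checksum = ~0x4F76 & 0xFFFF = 0xB089.

B089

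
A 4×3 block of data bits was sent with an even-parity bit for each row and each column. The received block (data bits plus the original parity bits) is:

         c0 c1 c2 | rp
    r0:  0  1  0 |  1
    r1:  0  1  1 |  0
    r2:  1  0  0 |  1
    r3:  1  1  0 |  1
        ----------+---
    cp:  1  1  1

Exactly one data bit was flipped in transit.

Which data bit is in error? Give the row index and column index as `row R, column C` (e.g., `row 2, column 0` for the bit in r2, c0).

row 3, column 0

Recompute each row's even parity and compare to rp:
  r0: data parity 1, sent rp 1 → ok
  r1: data parity 0, sent rp 0 → ok
  r2: data parity 1, sent rp 1 → ok
  r3: data parity 0, sent rp 1 → mismatch
Recompute each column's even parity and compare to cp:
  c0: data parity 0, sent cp 1 → mismatch
  c1: data parity 1, sent cp 1 → ok
  c2: data parity 1, sent cp 1 → ok
Exactly one row (r3) and one column (c0) fail → the flipped bit is at their intersection.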